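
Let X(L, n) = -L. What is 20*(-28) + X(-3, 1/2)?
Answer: -557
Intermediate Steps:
20*(-28) + X(-3, 1/2) = 20*(-28) - 1*(-3) = -560 + 3 = -557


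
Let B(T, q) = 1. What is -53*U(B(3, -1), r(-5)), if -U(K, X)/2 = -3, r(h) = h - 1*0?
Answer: -318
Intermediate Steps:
r(h) = h (r(h) = h + 0 = h)
U(K, X) = 6 (U(K, X) = -2*(-3) = 6)
-53*U(B(3, -1), r(-5)) = -53*6 = -318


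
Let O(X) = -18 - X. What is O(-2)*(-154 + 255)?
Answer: -1616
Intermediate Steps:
O(-2)*(-154 + 255) = (-18 - 1*(-2))*(-154 + 255) = (-18 + 2)*101 = -16*101 = -1616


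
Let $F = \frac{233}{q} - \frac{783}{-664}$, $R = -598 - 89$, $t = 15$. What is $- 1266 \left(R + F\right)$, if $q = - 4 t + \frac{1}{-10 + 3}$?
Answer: $\frac{122042443677}{139772} \approx 8.7315 \cdot 10^{5}$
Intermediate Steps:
$q = - \frac{421}{7}$ ($q = \left(-4\right) 15 + \frac{1}{-10 + 3} = -60 + \frac{1}{-7} = -60 - \frac{1}{7} = - \frac{421}{7} \approx -60.143$)
$R = -687$
$F = - \frac{753341}{279544}$ ($F = \frac{233}{- \frac{421}{7}} - \frac{783}{-664} = 233 \left(- \frac{7}{421}\right) - - \frac{783}{664} = - \frac{1631}{421} + \frac{783}{664} = - \frac{753341}{279544} \approx -2.6949$)
$- 1266 \left(R + F\right) = - 1266 \left(-687 - \frac{753341}{279544}\right) = \left(-1266\right) \left(- \frac{192800069}{279544}\right) = \frac{122042443677}{139772}$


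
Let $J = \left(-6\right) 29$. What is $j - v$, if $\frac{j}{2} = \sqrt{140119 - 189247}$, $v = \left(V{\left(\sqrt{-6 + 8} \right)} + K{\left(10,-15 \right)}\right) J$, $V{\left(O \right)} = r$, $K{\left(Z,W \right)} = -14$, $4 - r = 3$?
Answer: $-2262 + 4 i \sqrt{12282} \approx -2262.0 + 443.3 i$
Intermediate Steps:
$J = -174$
$r = 1$ ($r = 4 - 3 = 1$)
$V{\left(O \right)} = 1$
$v = 2262$ ($v = \left(1 - 14\right) \left(-174\right) = \left(-13\right) \left(-174\right) = 2262$)
$j = 4 i \sqrt{12282}$ ($j = 2 \sqrt{140119 - 189247} = 2 \sqrt{-49128} = 2 \cdot 2 i \sqrt{12282} = 4 i \sqrt{12282} \approx 443.3 i$)
$j - v = 4 i \sqrt{12282} - 2262 = -2262 + 4 i \sqrt{12282}$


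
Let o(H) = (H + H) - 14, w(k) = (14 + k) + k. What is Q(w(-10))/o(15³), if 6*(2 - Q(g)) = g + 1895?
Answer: -1877/40416 ≈ -0.046442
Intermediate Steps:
w(k) = 14 + 2*k
Q(g) = -1883/6 - g/6 (Q(g) = 2 - (g + 1895)/6 = 2 - (1895 + g)/6 = 2 + (-1895/6 - g/6) = -1883/6 - g/6)
o(H) = -14 + 2*H (o(H) = 2*H - 14 = -14 + 2*H)
Q(w(-10))/o(15³) = (-1883/6 - (14 + 2*(-10))/6)/(-14 + 2*15³) = (-1883/6 - (14 - 20)/6)/(-14 + 2*3375) = (-1883/6 - ⅙*(-6))/(-14 + 6750) = (-1883/6 + 1)/6736 = -1877/6*1/6736 = -1877/40416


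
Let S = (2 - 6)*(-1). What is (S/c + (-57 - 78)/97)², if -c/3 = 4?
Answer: 252004/84681 ≈ 2.9759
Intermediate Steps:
c = -12 (c = -3*4 = -12)
S = 4 (S = -4*(-1) = 4)
(S/c + (-57 - 78)/97)² = (4/(-12) + (-57 - 78)/97)² = (4*(-1/12) - 135*1/97)² = (-⅓ - 135/97)² = (-502/291)² = 252004/84681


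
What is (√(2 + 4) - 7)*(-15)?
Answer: 105 - 15*√6 ≈ 68.258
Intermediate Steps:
(√(2 + 4) - 7)*(-15) = (√6 - 7)*(-15) = (-7 + √6)*(-15) = 105 - 15*√6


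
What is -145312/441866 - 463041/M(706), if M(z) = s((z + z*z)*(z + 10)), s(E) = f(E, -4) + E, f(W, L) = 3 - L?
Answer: -26068514930677/78958290218507 ≈ -0.33016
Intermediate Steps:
s(E) = 7 + E (s(E) = (3 - 1*(-4)) + E = (3 + 4) + E = 7 + E)
M(z) = 7 + (10 + z)*(z + z²) (M(z) = 7 + (z + z*z)*(z + 10) = 7 + (z + z²)*(10 + z) = 7 + (10 + z)*(z + z²))
-145312/441866 - 463041/M(706) = -145312/441866 - 463041/(7 + 706*(10 + 706² + 11*706)) = -145312*1/441866 - 463041/(7 + 706*(10 + 498436 + 7766)) = -72656/220933 - 463041/(7 + 706*506212) = -72656/220933 - 463041/(7 + 357385672) = -72656/220933 - 463041/357385679 = -26068514930677/78958290218507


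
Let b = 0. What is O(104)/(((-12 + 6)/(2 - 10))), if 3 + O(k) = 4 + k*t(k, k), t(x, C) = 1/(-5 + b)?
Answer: -132/5 ≈ -26.400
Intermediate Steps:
t(x, C) = -⅕ (t(x, C) = 1/(-5 + 0) = 1/(-5) = -⅕)
O(k) = 1 - k/5 (O(k) = -3 + (4 + k*(-⅕)) = -3 + (4 - k/5) = 1 - k/5)
O(104)/(((-12 + 6)/(2 - 10))) = (1 - ⅕*104)/(((-12 + 6)/(2 - 10))) = (1 - 104/5)/((-6/(-8))) = -99/5/(-6*(-⅛)) = -99/5/(¾) = (4/3)*(-99/5) = -132/5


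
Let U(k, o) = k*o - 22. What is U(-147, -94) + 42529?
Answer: 56325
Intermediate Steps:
U(k, o) = -22 + k*o
U(-147, -94) + 42529 = (-22 - 147*(-94)) + 42529 = (-22 + 13818) + 42529 = 13796 + 42529 = 56325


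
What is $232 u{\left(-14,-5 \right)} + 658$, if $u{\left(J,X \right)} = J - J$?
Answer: $658$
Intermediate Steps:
$u{\left(J,X \right)} = 0$
$232 u{\left(-14,-5 \right)} + 658 = 232 \cdot 0 + 658 = 0 + 658 = 658$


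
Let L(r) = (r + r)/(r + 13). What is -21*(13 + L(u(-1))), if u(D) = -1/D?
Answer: -276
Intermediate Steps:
L(r) = 2*r/(13 + r) (L(r) = (2*r)/(13 + r) = 2*r/(13 + r))
-21*(13 + L(u(-1))) = -21*(13 + 2*(-1/(-1))/(13 - 1/(-1))) = -21*(13 + 2*(-1*(-1))/(13 - 1*(-1))) = -21*(13 + 2*1/(13 + 1)) = -21*(13 + 2*1/14) = -21*(13 + 2*1*(1/14)) = -21*(13 + ⅐) = -21*92/7 = -276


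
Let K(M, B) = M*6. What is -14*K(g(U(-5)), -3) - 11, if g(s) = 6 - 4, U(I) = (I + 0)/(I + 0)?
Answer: -179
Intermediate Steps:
U(I) = 1 (U(I) = I/I = 1)
g(s) = 2
K(M, B) = 6*M
-14*K(g(U(-5)), -3) - 11 = -84*2 - 11 = -14*12 - 11 = -168 - 11 = -179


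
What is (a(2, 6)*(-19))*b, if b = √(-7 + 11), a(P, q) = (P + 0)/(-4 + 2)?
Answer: 38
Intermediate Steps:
a(P, q) = -P/2 (a(P, q) = P/(-2) = P*(-½) = -P/2)
b = 2 (b = √4 = 2)
(a(2, 6)*(-19))*b = (-½*2*(-19))*2 = -1*(-19)*2 = 19*2 = 38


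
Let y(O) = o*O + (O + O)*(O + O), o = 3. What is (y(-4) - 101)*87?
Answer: -4263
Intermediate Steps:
y(O) = 3*O + 4*O² (y(O) = 3*O + (O + O)*(O + O) = 3*O + (2*O)*(2*O) = 3*O + 4*O²)
(y(-4) - 101)*87 = (-4*(3 + 4*(-4)) - 101)*87 = (-4*(3 - 16) - 101)*87 = (-4*(-13) - 101)*87 = (52 - 101)*87 = -49*87 = -4263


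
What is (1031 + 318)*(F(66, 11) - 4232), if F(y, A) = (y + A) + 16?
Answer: -5583511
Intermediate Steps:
F(y, A) = 16 + A + y (F(y, A) = (A + y) + 16 = 16 + A + y)
(1031 + 318)*(F(66, 11) - 4232) = (1031 + 318)*((16 + 11 + 66) - 4232) = 1349*(93 - 4232) = 1349*(-4139) = -5583511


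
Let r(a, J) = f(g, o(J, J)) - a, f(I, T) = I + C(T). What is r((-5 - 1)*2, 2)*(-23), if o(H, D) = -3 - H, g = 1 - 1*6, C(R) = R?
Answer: -46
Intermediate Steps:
g = -5 (g = 1 - 6 = -5)
f(I, T) = I + T
r(a, J) = -8 - J - a (r(a, J) = (-5 + (-3 - J)) - a = (-8 - J) - a = -8 - J - a)
r((-5 - 1)*2, 2)*(-23) = (-8 - 1*2 - (-5 - 1)*2)*(-23) = (-8 - 2 - (-6)*2)*(-23) = (-8 - 2 - 1*(-12))*(-23) = (-8 - 2 + 12)*(-23) = 2*(-23) = -46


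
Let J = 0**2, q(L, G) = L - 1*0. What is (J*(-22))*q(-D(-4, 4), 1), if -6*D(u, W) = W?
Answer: 0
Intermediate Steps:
D(u, W) = -W/6
q(L, G) = L (q(L, G) = L + 0 = L)
J = 0
(J*(-22))*q(-D(-4, 4), 1) = (0*(-22))*(-(-1)*4/6) = 0*(-1*(-2/3)) = 0*(2/3) = 0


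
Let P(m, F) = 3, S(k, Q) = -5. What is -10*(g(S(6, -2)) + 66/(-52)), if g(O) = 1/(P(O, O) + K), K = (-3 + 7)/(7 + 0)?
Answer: 643/65 ≈ 9.8923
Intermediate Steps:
K = 4/7 ≈ 0.57143
g(O) = 7/25 (g(O) = 1/(3 + 4/7) = 1/(25/7) = 7/25)
-10*(g(S(6, -2)) + 66/(-52)) = -10*(7/25 + 66/(-52)) = -10*(7/25 + 66*(-1/52)) = -10*(7/25 - 33/26) = -10*(-643/650) = 643/65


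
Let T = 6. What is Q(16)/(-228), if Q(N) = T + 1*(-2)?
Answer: -1/57 ≈ -0.017544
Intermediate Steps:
Q(N) = 4 (Q(N) = 6 + 1*(-2) = 6 - 2 = 4)
Q(16)/(-228) = 4/(-228) = 4*(-1/228) = -1/57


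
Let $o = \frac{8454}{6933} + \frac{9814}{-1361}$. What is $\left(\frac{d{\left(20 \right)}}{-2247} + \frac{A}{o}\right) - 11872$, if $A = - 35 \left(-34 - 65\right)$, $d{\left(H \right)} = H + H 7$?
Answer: $- \frac{527204254199369}{42344391432} \approx -12450.0$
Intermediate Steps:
$d{\left(H \right)} = 8 H$ ($d{\left(H \right)} = H + 7 H = 8 H$)
$A = 3465$ ($A = \left(-35\right) \left(-99\right) = 3465$)
$o = - \frac{18844856}{3145271}$ ($o = 8454 \cdot \frac{1}{6933} + 9814 \left(- \frac{1}{1361}\right) = \frac{2818}{2311} - \frac{9814}{1361} = - \frac{18844856}{3145271} \approx -5.9915$)
$\left(\frac{d{\left(20 \right)}}{-2247} + \frac{A}{o}\right) - 11872 = \left(\frac{8 \cdot 20}{-2247} + \frac{3465}{- \frac{18844856}{3145271}}\right) - 11872 = \left(160 \left(- \frac{1}{2247}\right) + 3465 \left(- \frac{3145271}{18844856}\right)\right) - 11872 = \left(- \frac{160}{2247} - \frac{10898364015}{18844856}\right) - 11872 = - \frac{24491639118665}{42344391432} - 11872 = - \frac{527204254199369}{42344391432}$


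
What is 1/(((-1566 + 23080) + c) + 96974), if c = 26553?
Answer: 1/145041 ≈ 6.8946e-6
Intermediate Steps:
1/(((-1566 + 23080) + c) + 96974) = 1/(((-1566 + 23080) + 26553) + 96974) = 1/((21514 + 26553) + 96974) = 1/(48067 + 96974) = 1/145041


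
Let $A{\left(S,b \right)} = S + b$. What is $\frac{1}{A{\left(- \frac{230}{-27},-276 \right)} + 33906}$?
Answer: $\frac{27}{908240} \approx 2.9728 \cdot 10^{-5}$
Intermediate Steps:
$\frac{1}{A{\left(- \frac{230}{-27},-276 \right)} + 33906} = \frac{1}{\left(- \frac{230}{-27} - 276\right) + 33906} = \frac{1}{\left(\left(-230\right) \left(- \frac{1}{27}\right) - 276\right) + 33906} = \frac{1}{\left(\frac{230}{27} - 276\right) + 33906} = \frac{1}{- \frac{7222}{27} + 33906} = \frac{1}{\frac{908240}{27}} = \frac{27}{908240}$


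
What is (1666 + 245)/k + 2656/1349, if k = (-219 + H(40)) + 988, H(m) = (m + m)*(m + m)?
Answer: 21618803/9670981 ≈ 2.2354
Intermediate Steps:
H(m) = 4*m² (H(m) = (2*m)*(2*m) = 4*m²)
k = 7169 (k = (-219 + 4*40²) + 988 = (-219 + 4*1600) + 988 = (-219 + 6400) + 988 = 6181 + 988 = 7169)
(1666 + 245)/k + 2656/1349 = (1666 + 245)/7169 + 2656/1349 = 1911*(1/7169) + 2656*(1/1349) = 1911/7169 + 2656/1349 = 21618803/9670981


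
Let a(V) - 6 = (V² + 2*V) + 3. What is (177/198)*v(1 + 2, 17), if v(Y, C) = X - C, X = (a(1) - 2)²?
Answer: 4897/66 ≈ 74.197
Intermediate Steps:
a(V) = 9 + V² + 2*V (a(V) = 6 + ((V² + 2*V) + 3) = 6 + (3 + V² + 2*V) = 9 + V² + 2*V)
X = 100 (X = ((9 + 1² + 2*1) - 2)² = ((9 + 1 + 2) - 2)² = (12 - 2)² = 10² = 100)
v(Y, C) = 100 - C
(177/198)*v(1 + 2, 17) = (177/198)*(100 - 1*17) = (177*(1/198))*(100 - 17) = (59/66)*83 = 4897/66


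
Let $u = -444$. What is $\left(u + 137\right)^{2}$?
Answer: $94249$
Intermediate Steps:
$\left(u + 137\right)^{2} = \left(-444 + 137\right)^{2} = \left(-307\right)^{2} = 94249$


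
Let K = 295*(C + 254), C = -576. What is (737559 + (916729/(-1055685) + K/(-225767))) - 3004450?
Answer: -540288267595044938/238338835395 ≈ -2.2669e+6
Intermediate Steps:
K = -94990 (K = 295*(-576 + 254) = 295*(-322) = -94990)
(737559 + (916729/(-1055685) + K/(-225767))) - 3004450 = (737559 + (916729/(-1055685) - 94990/(-225767))) - 3004450 = (737559 + (916729*(-1/1055685) - 94990*(-1/225767))) - 3004450 = (737559 + (-916729/1055685 + 94990/225767)) - 3004450 = (737559 - 106687637993/238338835395) - 3004450 = 175788846407462812/238338835395 - 3004450 = -540288267595044938/238338835395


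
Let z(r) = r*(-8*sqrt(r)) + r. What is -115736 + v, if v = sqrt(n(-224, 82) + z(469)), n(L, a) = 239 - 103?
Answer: -115736 + sqrt(605 - 3752*sqrt(469)) ≈ -1.1574e+5 + 283.99*I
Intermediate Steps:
n(L, a) = 136
z(r) = r - 8*r**(3/2) (z(r) = -8*r**(3/2) + r = r - 8*r**(3/2))
v = sqrt(605 - 3752*sqrt(469)) (v = sqrt(136 + (469 - 3752*sqrt(469))) = sqrt(605 - 3752*sqrt(469)) ≈ 283.99*I)
-115736 + v = -115736 + sqrt(605 - 3752*sqrt(469))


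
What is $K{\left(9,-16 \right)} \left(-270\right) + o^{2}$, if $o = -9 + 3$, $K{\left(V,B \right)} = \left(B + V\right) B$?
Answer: $-30204$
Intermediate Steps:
$K{\left(V,B \right)} = B \left(B + V\right)$
$o = -6$
$K{\left(9,-16 \right)} \left(-270\right) + o^{2} = - 16 \left(-16 + 9\right) \left(-270\right) + \left(-6\right)^{2} = \left(-16\right) \left(-7\right) \left(-270\right) + 36 = 112 \left(-270\right) + 36 = -30240 + 36 = -30204$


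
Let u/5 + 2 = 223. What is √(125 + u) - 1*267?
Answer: -267 + √1230 ≈ -231.93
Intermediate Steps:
u = 1105 (u = -10 + 5*223 = -10 + 1115 = 1105)
√(125 + u) - 1*267 = √(125 + 1105) - 1*267 = √1230 - 267 = -267 + √1230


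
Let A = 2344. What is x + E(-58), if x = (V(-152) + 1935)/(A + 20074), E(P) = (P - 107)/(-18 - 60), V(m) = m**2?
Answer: 471001/145717 ≈ 3.2323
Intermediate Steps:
E(P) = 107/78 - P/78 (E(P) = (-107 + P)/(-78) = (-107 + P)*(-1/78) = 107/78 - P/78)
x = 25039/22418 (x = ((-152)**2 + 1935)/(2344 + 20074) = (23104 + 1935)/22418 = 25039*(1/22418) = 25039/22418 ≈ 1.1169)
x + E(-58) = 25039/22418 + (107/78 - 1/78*(-58)) = 25039/22418 + (107/78 + 29/39) = 25039/22418 + 55/26 = 471001/145717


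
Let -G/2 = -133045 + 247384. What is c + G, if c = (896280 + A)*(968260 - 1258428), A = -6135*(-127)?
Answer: -486154950078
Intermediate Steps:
A = 779145
G = -228678 (G = -2*(-133045 + 247384) = -2*114339 = -228678)
c = -486154721400 (c = (896280 + 779145)*(968260 - 1258428) = 1675425*(-290168) = -486154721400)
c + G = -486154721400 - 228678 = -486154950078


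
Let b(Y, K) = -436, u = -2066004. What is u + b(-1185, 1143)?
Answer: -2066440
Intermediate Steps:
u + b(-1185, 1143) = -2066004 - 436 = -2066440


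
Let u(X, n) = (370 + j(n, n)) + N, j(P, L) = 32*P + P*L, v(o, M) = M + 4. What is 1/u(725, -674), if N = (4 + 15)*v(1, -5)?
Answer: 1/433059 ≈ 2.3092e-6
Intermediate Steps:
v(o, M) = 4 + M
N = -19 (N = (4 + 15)*(4 - 5) = 19*(-1) = -19)
j(P, L) = 32*P + L*P
u(X, n) = 351 + n*(32 + n) (u(X, n) = (370 + n*(32 + n)) - 19 = 351 + n*(32 + n))
1/u(725, -674) = 1/(351 - 674*(32 - 674)) = 1/(351 - 674*(-642)) = 1/(351 + 432708) = 1/433059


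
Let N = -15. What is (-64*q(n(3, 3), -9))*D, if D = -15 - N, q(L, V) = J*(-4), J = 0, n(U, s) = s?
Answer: 0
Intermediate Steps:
q(L, V) = 0 (q(L, V) = 0*(-4) = 0)
D = 0 (D = -15 - 1*(-15) = -15 + 15 = 0)
(-64*q(n(3, 3), -9))*D = -64*0*0 = 0*0 = 0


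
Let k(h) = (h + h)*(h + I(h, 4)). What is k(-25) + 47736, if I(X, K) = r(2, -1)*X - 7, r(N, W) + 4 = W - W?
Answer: 44336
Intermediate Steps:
r(N, W) = -4 (r(N, W) = -4 + (W - W) = -4 + 0 = -4)
I(X, K) = -7 - 4*X (I(X, K) = -4*X - 7 = -7 - 4*X)
k(h) = 2*h*(-7 - 3*h) (k(h) = (h + h)*(h + (-7 - 4*h)) = (2*h)*(-7 - 3*h) = 2*h*(-7 - 3*h))
k(-25) + 47736 = 2*(-25)*(-7 - 3*(-25)) + 47736 = 2*(-25)*(-7 + 75) + 47736 = 2*(-25)*68 + 47736 = -3400 + 47736 = 44336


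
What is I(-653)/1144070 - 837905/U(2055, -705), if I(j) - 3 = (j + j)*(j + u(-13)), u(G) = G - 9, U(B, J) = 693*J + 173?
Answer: 694582703063/279377317720 ≈ 2.4862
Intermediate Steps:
U(B, J) = 173 + 693*J
u(G) = -9 + G
I(j) = 3 + 2*j*(-22 + j) (I(j) = 3 + (j + j)*(j + (-9 - 13)) = 3 + (2*j)*(j - 22) = 3 + (2*j)*(-22 + j) = 3 + 2*j*(-22 + j))
I(-653)/1144070 - 837905/U(2055, -705) = (3 - 44*(-653) + 2*(-653)²)/1144070 - 837905/(173 + 693*(-705)) = (3 + 28732 + 2*426409)*(1/1144070) - 837905/(173 - 488565) = (3 + 28732 + 852818)*(1/1144070) - 837905/(-488392) = 881553*(1/1144070) - 837905*(-1/488392) = 881553/1144070 + 837905/488392 = 694582703063/279377317720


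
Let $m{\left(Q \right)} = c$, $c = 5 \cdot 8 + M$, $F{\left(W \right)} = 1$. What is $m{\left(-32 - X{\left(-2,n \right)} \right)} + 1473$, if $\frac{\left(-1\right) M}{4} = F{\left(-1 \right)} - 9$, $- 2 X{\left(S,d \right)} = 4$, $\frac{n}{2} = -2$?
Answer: $1545$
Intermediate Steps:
$n = -4$ ($n = 2 \left(-2\right) = -4$)
$X{\left(S,d \right)} = -2$ ($X{\left(S,d \right)} = \left(- \frac{1}{2}\right) 4 = -2$)
$M = 32$ ($M = - 4 \left(1 - 9\right) = \left(-4\right) \left(-8\right) = 32$)
$c = 72$ ($c = 5 \cdot 8 + 32 = 40 + 32 = 72$)
$m{\left(Q \right)} = 72$
$m{\left(-32 - X{\left(-2,n \right)} \right)} + 1473 = 72 + 1473 = 1545$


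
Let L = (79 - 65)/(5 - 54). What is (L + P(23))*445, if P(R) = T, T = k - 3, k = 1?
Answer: -7120/7 ≈ -1017.1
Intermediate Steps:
L = -2/7 (L = 14/(-49) = 14*(-1/49) = -2/7 ≈ -0.28571)
T = -2 (T = 1 - 3 = -2)
P(R) = -2
(L + P(23))*445 = (-2/7 - 2)*445 = -16/7*445 = -7120/7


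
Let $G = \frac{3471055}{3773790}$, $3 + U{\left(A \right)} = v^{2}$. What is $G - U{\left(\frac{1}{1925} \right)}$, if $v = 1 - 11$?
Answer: $- \frac{72517315}{754758} \approx -96.08$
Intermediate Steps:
$v = -10$
$U{\left(A \right)} = 97$ ($U{\left(A \right)} = -3 + \left(-10\right)^{2} = -3 + 100 = 97$)
$G = \frac{694211}{754758}$ ($G = 3471055 \cdot \frac{1}{3773790} = \frac{694211}{754758} \approx 0.91978$)
$G - U{\left(\frac{1}{1925} \right)} = \frac{694211}{754758} - 97 = - \frac{72517315}{754758}$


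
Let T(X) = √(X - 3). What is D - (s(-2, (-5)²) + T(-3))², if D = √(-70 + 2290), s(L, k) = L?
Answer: -(2 - I*√6)² + 2*√555 ≈ 49.117 + 9.798*I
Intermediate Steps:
D = 2*√555 (D = √2220 = 2*√555 ≈ 47.117)
T(X) = √(-3 + X)
D - (s(-2, (-5)²) + T(-3))² = 2*√555 - (-2 + √(-3 - 3))² = 2*√555 - (-2 + √(-6))² = 2*√555 - (-2 + I*√6)² = -(-2 + I*√6)² + 2*√555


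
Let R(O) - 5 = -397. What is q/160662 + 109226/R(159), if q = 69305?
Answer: -4380325013/15744876 ≈ -278.21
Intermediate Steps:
R(O) = -392 (R(O) = 5 - 397 = -392)
q/160662 + 109226/R(159) = 69305/160662 + 109226/(-392) = 69305*(1/160662) + 109226*(-1/392) = 69305/160662 - 54613/196 = -4380325013/15744876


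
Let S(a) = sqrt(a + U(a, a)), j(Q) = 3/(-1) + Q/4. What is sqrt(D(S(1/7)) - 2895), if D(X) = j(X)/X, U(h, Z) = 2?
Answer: sqrt(-289475 - 20*sqrt(105))/10 ≈ 53.822*I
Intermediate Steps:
j(Q) = -3 + Q/4 (j(Q) = 3*(-1) + Q*(1/4) = -3 + Q/4)
S(a) = sqrt(2 + a) (S(a) = sqrt(a + 2) = sqrt(2 + a))
D(X) = (-3 + X/4)/X
sqrt(D(S(1/7)) - 2895) = sqrt((-12 + sqrt(2 + 1/7))/(4*(sqrt(2 + 1/7))) - 2895) = sqrt((-12 + sqrt(15/7))/(4*(sqrt(15/7))) - 2895) = sqrt((-12 + sqrt(105)/7)/(4*((sqrt(105)/7))) - 2895) = sqrt((sqrt(105)/15)*(-12 + sqrt(105)/7)/4 - 2895) = sqrt(sqrt(105)*(-12 + sqrt(105)/7)/60 - 2895) = sqrt(-2895 + sqrt(105)*(-12 + sqrt(105)/7)/60)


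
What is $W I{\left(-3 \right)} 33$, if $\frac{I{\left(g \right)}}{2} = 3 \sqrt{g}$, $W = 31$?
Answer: $6138 i \sqrt{3} \approx 10631.0 i$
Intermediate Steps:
$I{\left(g \right)} = 6 \sqrt{g}$ ($I{\left(g \right)} = 2 \cdot 3 \sqrt{g} = 6 \sqrt{g}$)
$W I{\left(-3 \right)} 33 = 31 \cdot 6 \sqrt{-3} \cdot 33 = 31 \cdot 6 i \sqrt{3} \cdot 33 = 186 i \sqrt{3} \cdot 33 = 6138 i \sqrt{3}$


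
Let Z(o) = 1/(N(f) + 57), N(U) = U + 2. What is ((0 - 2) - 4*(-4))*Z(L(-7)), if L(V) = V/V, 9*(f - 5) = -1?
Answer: 126/575 ≈ 0.21913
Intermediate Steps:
f = 44/9 (f = 5 + (1/9)*(-1) = 5 - 1/9 = 44/9 ≈ 4.8889)
L(V) = 1
N(U) = 2 + U
Z(o) = 9/575 (Z(o) = 1/((2 + 44/9) + 57) = 1/(62/9 + 57) = 1/(575/9) = 9/575)
((0 - 2) - 4*(-4))*Z(L(-7)) = ((0 - 2) - 4*(-4))*(9/575) = (-2 + 16)*(9/575) = 14*(9/575) = 126/575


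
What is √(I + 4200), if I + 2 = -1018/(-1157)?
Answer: 2*√1405206582/1157 ≈ 64.799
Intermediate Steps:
I = -1296/1157 (I = -2 - 1018/(-1157) = -2 - 1018*(-1/1157) = -2 + 1018/1157 = -1296/1157 ≈ -1.1201)
√(I + 4200) = √(-1296/1157 + 4200) = √(4858104/1157) = 2*√1405206582/1157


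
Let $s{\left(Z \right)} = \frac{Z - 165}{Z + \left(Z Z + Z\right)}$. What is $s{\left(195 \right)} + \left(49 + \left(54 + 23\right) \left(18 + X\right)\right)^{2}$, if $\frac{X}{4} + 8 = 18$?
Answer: $\frac{52206561227}{2561} \approx 2.0385 \cdot 10^{7}$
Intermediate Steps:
$X = 40$ ($X = -32 + 4 \cdot 18 = -32 + 72 = 40$)
$s{\left(Z \right)} = \frac{-165 + Z}{Z^{2} + 2 Z}$ ($s{\left(Z \right)} = \frac{-165 + Z}{Z + \left(Z^{2} + Z\right)} = \frac{-165 + Z}{Z + \left(Z + Z^{2}\right)} = \frac{-165 + Z}{Z^{2} + 2 Z}$)
$s{\left(195 \right)} + \left(49 + \left(54 + 23\right) \left(18 + X\right)\right)^{2} = \frac{-165 + 195}{195 \left(2 + 195\right)} + \left(49 + \left(54 + 23\right) \left(18 + 40\right)\right)^{2} = \frac{1}{195} \cdot \frac{1}{197} \cdot 30 + \left(49 + 77 \cdot 58\right)^{2} = \frac{1}{195} \cdot \frac{1}{197} \cdot 30 + \left(49 + 4466\right)^{2} = \frac{2}{2561} + 4515^{2} = \frac{2}{2561} + 20385225 = \frac{52206561227}{2561}$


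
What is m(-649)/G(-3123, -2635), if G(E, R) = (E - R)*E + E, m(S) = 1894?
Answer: 1894/1520901 ≈ 0.0012453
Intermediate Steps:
G(E, R) = E + E*(E - R) (G(E, R) = E*(E - R) + E = E + E*(E - R))
m(-649)/G(-3123, -2635) = 1894/((-3123*(1 - 3123 - 1*(-2635)))) = 1894/((-3123*(1 - 3123 + 2635))) = 1894/((-3123*(-487))) = 1894/1520901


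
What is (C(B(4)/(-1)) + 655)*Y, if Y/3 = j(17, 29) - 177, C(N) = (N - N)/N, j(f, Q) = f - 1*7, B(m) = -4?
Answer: -328155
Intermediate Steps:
j(f, Q) = -7 + f (j(f, Q) = f - 7 = -7 + f)
C(N) = 0 (C(N) = 0/N = 0)
Y = -501 (Y = 3*((-7 + 17) - 177) = 3*(10 - 177) = 3*(-167) = -501)
(C(B(4)/(-1)) + 655)*Y = (0 + 655)*(-501) = 655*(-501) = -328155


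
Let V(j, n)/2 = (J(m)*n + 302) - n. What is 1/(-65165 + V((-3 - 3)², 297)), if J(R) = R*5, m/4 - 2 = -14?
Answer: -1/207715 ≈ -4.8143e-6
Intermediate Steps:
m = -48 (m = 8 + 4*(-14) = 8 - 56 = -48)
J(R) = 5*R
V(j, n) = 604 - 482*n (V(j, n) = 2*(((5*(-48))*n + 302) - n) = 2*((-240*n + 302) - n) = 2*((302 - 240*n) - n) = 2*(302 - 241*n) = 604 - 482*n)
1/(-65165 + V((-3 - 3)², 297)) = 1/(-65165 + (604 - 482*297)) = 1/(-65165 + (604 - 143154)) = 1/(-65165 - 142550) = 1/(-207715) = -1/207715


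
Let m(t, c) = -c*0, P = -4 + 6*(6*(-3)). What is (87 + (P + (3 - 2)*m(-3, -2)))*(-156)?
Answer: 3900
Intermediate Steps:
P = -112 (P = -4 + 6*(-18) = -4 - 108 = -112)
m(t, c) = 0
(87 + (P + (3 - 2)*m(-3, -2)))*(-156) = (87 + (-112 + (3 - 2)*0))*(-156) = (87 + (-112 + 1*0))*(-156) = (87 + (-112 + 0))*(-156) = (87 - 112)*(-156) = -25*(-156) = 3900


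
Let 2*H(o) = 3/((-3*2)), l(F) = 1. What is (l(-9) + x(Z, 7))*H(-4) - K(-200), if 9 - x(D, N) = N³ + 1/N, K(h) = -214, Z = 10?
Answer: 2081/7 ≈ 297.29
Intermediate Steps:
H(o) = -¼ (H(o) = (3/((-3*2)))/2 = (3/(-6))/2 = (3*(-⅙))/2 = (½)*(-½) = -¼)
x(D, N) = 9 - 1/N - N³ (x(D, N) = 9 - (N³ + 1/N) = 9 - (1/N + N³) = 9 + (-1/N - N³) = 9 - 1/N - N³)
(l(-9) + x(Z, 7))*H(-4) - K(-200) = (1 + (9 - 1/7 - 1*7³))*(-¼) - 1*(-214) = (1 + (9 - 1*⅐ - 1*343))*(-¼) + 214 = (1 + (9 - ⅐ - 343))*(-¼) + 214 = (1 - 2339/7)*(-¼) + 214 = -2332/7*(-¼) + 214 = 583/7 + 214 = 2081/7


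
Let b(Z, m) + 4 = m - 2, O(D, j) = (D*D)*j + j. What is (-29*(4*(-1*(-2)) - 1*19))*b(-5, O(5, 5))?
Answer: 39556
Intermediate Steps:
O(D, j) = j + j*D**2 (O(D, j) = D**2*j + j = j*D**2 + j = j + j*D**2)
b(Z, m) = -6 + m (b(Z, m) = -4 + (m - 2) = -4 + (-2 + m) = -6 + m)
(-29*(4*(-1*(-2)) - 1*19))*b(-5, O(5, 5)) = (-29*(4*(-1*(-2)) - 1*19))*(-6 + 5*(1 + 5**2)) = (-29*(4*2 - 19))*(-6 + 5*(1 + 25)) = (-29*(8 - 19))*(-6 + 5*26) = (-29*(-11))*(-6 + 130) = 319*124 = 39556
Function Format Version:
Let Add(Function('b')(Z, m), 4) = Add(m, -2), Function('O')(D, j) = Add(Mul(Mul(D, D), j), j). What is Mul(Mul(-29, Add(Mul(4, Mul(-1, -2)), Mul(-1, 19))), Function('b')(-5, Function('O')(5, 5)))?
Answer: 39556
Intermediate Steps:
Function('O')(D, j) = Add(j, Mul(j, Pow(D, 2))) (Function('O')(D, j) = Add(Mul(Pow(D, 2), j), j) = Add(Mul(j, Pow(D, 2)), j) = Add(j, Mul(j, Pow(D, 2))))
Function('b')(Z, m) = Add(-6, m) (Function('b')(Z, m) = Add(-4, Add(m, -2)) = Add(-4, Add(-2, m)) = Add(-6, m))
Mul(Mul(-29, Add(Mul(4, Mul(-1, -2)), Mul(-1, 19))), Function('b')(-5, Function('O')(5, 5))) = Mul(Mul(-29, Add(Mul(4, Mul(-1, -2)), Mul(-1, 19))), Add(-6, Mul(5, Add(1, Pow(5, 2))))) = Mul(Mul(-29, Add(Mul(4, 2), -19)), Add(-6, Mul(5, Add(1, 25)))) = Mul(Mul(-29, Add(8, -19)), Add(-6, Mul(5, 26))) = Mul(Mul(-29, -11), Add(-6, 130)) = Mul(319, 124) = 39556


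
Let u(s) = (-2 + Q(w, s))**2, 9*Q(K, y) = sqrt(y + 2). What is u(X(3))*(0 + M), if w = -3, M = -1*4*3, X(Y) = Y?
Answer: -1316/27 + 16*sqrt(5)/3 ≈ -36.815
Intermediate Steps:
M = -12 (M = -4*3 = -12)
Q(K, y) = sqrt(2 + y)/9 (Q(K, y) = sqrt(y + 2)/9 = sqrt(2 + y)/9)
u(s) = (-2 + sqrt(2 + s)/9)**2
u(X(3))*(0 + M) = ((-18 + sqrt(2 + 3))**2/81)*(0 - 12) = ((-18 + sqrt(5))**2/81)*(-12) = -4*(-18 + sqrt(5))**2/27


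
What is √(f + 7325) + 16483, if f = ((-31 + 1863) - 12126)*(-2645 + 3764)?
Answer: 16483 + I*√11511661 ≈ 16483.0 + 3392.9*I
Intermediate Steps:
f = -11518986 (f = (1832 - 12126)*1119 = -10294*1119 = -11518986)
√(f + 7325) + 16483 = √(-11518986 + 7325) + 16483 = √(-11511661) + 16483 = I*√11511661 + 16483 = 16483 + I*√11511661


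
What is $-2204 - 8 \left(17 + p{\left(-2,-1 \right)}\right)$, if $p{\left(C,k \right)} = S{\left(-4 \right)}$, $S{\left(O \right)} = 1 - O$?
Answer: $-2380$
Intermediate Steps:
$p{\left(C,k \right)} = 5$ ($p{\left(C,k \right)} = 1 - -4 = 1 + 4 = 5$)
$-2204 - 8 \left(17 + p{\left(-2,-1 \right)}\right) = -2204 - 8 \left(17 + 5\right) = -2204 - 176 = -2380$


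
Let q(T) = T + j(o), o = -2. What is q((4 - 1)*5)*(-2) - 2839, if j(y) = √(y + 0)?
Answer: -2869 - 2*I*√2 ≈ -2869.0 - 2.8284*I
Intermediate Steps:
j(y) = √y
q(T) = T + I*√2 (q(T) = T + √(-2) = T + I*√2)
q((4 - 1)*5)*(-2) - 2839 = ((4 - 1)*5 + I*√2)*(-2) - 2839 = (3*5 + I*√2)*(-2) - 2839 = (15 + I*√2)*(-2) - 2839 = (-30 - 2*I*√2) - 2839 = -2869 - 2*I*√2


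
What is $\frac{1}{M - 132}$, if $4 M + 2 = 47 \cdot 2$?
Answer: $- \frac{1}{109} \approx -0.0091743$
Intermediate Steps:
$M = 23$ ($M = - \frac{1}{2} + \frac{47 \cdot 2}{4} = - \frac{1}{2} + \frac{1}{4} \cdot 94 = - \frac{1}{2} + \frac{47}{2} = 23$)
$\frac{1}{M - 132} = \frac{1}{23 - 132} = \frac{1}{-109} = - \frac{1}{109}$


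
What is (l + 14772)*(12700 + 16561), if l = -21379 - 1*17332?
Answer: -700479079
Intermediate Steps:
l = -38711 (l = -21379 - 17332 = -38711)
(l + 14772)*(12700 + 16561) = (-38711 + 14772)*(12700 + 16561) = -23939*29261 = -700479079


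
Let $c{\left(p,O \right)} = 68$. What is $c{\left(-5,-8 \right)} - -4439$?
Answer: $4507$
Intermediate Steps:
$c{\left(-5,-8 \right)} - -4439 = 68 - -4439 = 68 + 4439 = 4507$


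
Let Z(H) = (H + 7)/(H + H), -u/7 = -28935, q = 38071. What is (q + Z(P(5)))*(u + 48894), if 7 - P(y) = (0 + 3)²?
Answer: 38288879481/4 ≈ 9.5722e+9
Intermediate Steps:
u = 202545 (u = -7*(-28935) = 202545)
P(y) = -2 (P(y) = 7 - (0 + 3)² = 7 - 1*3² = 7 - 1*9 = 7 - 9 = -2)
Z(H) = (7 + H)/(2*H) (Z(H) = (7 + H)/((2*H)) = (7 + H)*(1/(2*H)) = (7 + H)/(2*H))
(q + Z(P(5)))*(u + 48894) = (38071 + (½)*(7 - 2)/(-2))*(202545 + 48894) = (38071 + (½)*(-½)*5)*251439 = (38071 - 5/4)*251439 = (152279/4)*251439 = 38288879481/4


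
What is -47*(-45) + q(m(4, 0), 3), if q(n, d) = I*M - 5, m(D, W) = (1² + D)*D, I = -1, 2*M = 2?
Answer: 2109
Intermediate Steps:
M = 1 (M = (½)*2 = 1)
m(D, W) = D*(1 + D) (m(D, W) = (1 + D)*D = D*(1 + D))
q(n, d) = -6 (q(n, d) = -1*1 - 5 = -1 - 5 = -6)
-47*(-45) + q(m(4, 0), 3) = -47*(-45) - 6 = 2115 - 6 = 2109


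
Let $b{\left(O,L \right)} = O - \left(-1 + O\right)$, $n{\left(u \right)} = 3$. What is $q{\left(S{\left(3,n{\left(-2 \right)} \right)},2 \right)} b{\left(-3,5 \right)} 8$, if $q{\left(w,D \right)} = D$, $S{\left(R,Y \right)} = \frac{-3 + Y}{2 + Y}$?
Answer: $16$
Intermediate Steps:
$S{\left(R,Y \right)} = \frac{-3 + Y}{2 + Y}$
$b{\left(O,L \right)} = 1$
$q{\left(S{\left(3,n{\left(-2 \right)} \right)},2 \right)} b{\left(-3,5 \right)} 8 = 2 \cdot 1 \cdot 8 = 2 \cdot 8 = 16$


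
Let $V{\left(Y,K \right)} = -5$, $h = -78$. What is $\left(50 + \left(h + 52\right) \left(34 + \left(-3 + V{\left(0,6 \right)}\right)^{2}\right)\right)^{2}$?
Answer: $6240004$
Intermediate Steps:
$\left(50 + \left(h + 52\right) \left(34 + \left(-3 + V{\left(0,6 \right)}\right)^{2}\right)\right)^{2} = \left(50 + \left(-78 + 52\right) \left(34 + \left(-3 - 5\right)^{2}\right)\right)^{2} = \left(50 - 26 \left(34 + \left(-8\right)^{2}\right)\right)^{2} = \left(50 - 26 \left(34 + 64\right)\right)^{2} = \left(50 - 2548\right)^{2} = \left(-2498\right)^{2} = 6240004$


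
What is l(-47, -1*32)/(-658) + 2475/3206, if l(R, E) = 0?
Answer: 2475/3206 ≈ 0.77199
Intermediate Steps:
l(-47, -1*32)/(-658) + 2475/3206 = 0/(-658) + 2475/3206 = 0*(-1/658) + 2475*(1/3206) = 0 + 2475/3206 = 2475/3206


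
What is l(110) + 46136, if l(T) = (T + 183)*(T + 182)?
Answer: 131692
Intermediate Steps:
l(T) = (182 + T)*(183 + T) (l(T) = (183 + T)*(182 + T) = (182 + T)*(183 + T))
l(110) + 46136 = (33306 + 110² + 365*110) + 46136 = (33306 + 12100 + 40150) + 46136 = 85556 + 46136 = 131692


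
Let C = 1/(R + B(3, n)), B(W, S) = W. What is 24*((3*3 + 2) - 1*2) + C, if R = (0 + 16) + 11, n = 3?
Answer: 6481/30 ≈ 216.03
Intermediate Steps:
R = 27 (R = 16 + 11 = 27)
C = 1/30 (C = 1/(27 + 3) = 1/30 ≈ 0.033333)
24*((3*3 + 2) - 1*2) + C = 24*((3*3 + 2) - 1*2) + 1/30 = 24*((9 + 2) - 2) + 1/30 = 24*(11 - 2) + 1/30 = 24*9 + 1/30 = 216 + 1/30 = 6481/30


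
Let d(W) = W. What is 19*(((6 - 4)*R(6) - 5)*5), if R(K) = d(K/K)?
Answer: -285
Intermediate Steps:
R(K) = 1 (R(K) = K/K = 1)
19*(((6 - 4)*R(6) - 5)*5) = 19*(((6 - 4)*1 - 5)*5) = 19*((2*1 - 5)*5) = 19*((2 - 5)*5) = 19*(-3*5) = 19*(-15) = -285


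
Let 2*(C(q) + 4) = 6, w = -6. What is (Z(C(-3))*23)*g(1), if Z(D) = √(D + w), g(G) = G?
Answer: 23*I*√7 ≈ 60.852*I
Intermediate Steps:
C(q) = -1 (C(q) = -4 + (½)*6 = -4 + 3 = -1)
Z(D) = √(-6 + D) (Z(D) = √(D - 6) = √(-6 + D))
(Z(C(-3))*23)*g(1) = (√(-6 - 1)*23)*1 = (√(-7)*23)*1 = ((I*√7)*23)*1 = (23*I*√7)*1 = 23*I*√7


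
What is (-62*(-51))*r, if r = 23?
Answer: 72726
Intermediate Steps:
(-62*(-51))*r = -62*(-51)*23 = 3162*23 = 72726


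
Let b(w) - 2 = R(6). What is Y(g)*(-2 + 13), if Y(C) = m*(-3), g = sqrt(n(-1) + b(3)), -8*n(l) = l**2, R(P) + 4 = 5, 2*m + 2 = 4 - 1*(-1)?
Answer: -99/2 ≈ -49.500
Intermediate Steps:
m = 3/2 (m = -1 + (4 - 1*(-1))/2 = -1 + (4 + 1)/2 = -1 + (1/2)*5 = -1 + 5/2 = 3/2 ≈ 1.5000)
R(P) = 1 (R(P) = -4 + 5 = 1)
n(l) = -l**2/8
b(w) = 3 (b(w) = 2 + 1 = 3)
g = sqrt(46)/4 (g = sqrt(-1/8*(-1)**2 + 3) = sqrt(-1/8*1 + 3) = sqrt(-1/8 + 3) = sqrt(23/8) = sqrt(46)/4 ≈ 1.6956)
Y(C) = -9/2 (Y(C) = (3/2)*(-3) = -9/2)
Y(g)*(-2 + 13) = -9*(-2 + 13)/2 = -9/2*11 = -99/2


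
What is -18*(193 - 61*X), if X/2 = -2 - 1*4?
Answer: -16650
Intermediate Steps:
X = -12 (X = 2*(-2 - 1*4) = 2*(-2 - 4) = 2*(-6) = -12)
-18*(193 - 61*X) = -18*(193 - 61*(-12)) = -18*(193 + 732) = -18*925 = -16650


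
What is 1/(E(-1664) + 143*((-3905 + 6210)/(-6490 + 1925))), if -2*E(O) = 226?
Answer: -83/15372 ≈ -0.0053994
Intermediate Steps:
E(O) = -113 (E(O) = -1/2*226 = -113)
1/(E(-1664) + 143*((-3905 + 6210)/(-6490 + 1925))) = 1/(-113 + 143*((-3905 + 6210)/(-6490 + 1925))) = 1/(-113 + 143*(2305/(-4565))) = 1/(-113 + 143*(2305*(-1/4565))) = 1/(-113 + 143*(-461/913)) = 1/(-113 - 5993/83) = 1/(-15372/83) = -83/15372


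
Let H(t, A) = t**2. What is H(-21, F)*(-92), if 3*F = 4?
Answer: -40572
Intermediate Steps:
F = 4/3 (F = (1/3)*4 = 4/3 ≈ 1.3333)
H(-21, F)*(-92) = (-21)**2*(-92) = 441*(-92) = -40572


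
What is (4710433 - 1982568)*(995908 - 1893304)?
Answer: -2447975139540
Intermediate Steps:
(4710433 - 1982568)*(995908 - 1893304) = 2727865*(-897396) = -2447975139540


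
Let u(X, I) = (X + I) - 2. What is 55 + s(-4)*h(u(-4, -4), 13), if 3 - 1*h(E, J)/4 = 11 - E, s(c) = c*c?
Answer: -1097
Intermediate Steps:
s(c) = c²
u(X, I) = -2 + I + X (u(X, I) = (I + X) - 2 = -2 + I + X)
h(E, J) = -32 + 4*E (h(E, J) = 12 - 4*(11 - E) = 12 + (-44 + 4*E) = -32 + 4*E)
55 + s(-4)*h(u(-4, -4), 13) = 55 + (-4)²*(-32 + 4*(-2 - 4 - 4)) = 55 + 16*(-32 + 4*(-10)) = 55 + 16*(-32 - 40) = 55 + 16*(-72) = 55 - 1152 = -1097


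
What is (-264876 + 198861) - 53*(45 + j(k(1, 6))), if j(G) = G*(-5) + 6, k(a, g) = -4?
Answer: -69778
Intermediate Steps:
j(G) = 6 - 5*G (j(G) = -5*G + 6 = 6 - 5*G)
(-264876 + 198861) - 53*(45 + j(k(1, 6))) = (-264876 + 198861) - 53*(45 + (6 - 5*(-4))) = -66015 - 53*(45 + (6 + 20)) = -66015 - 53*(45 + 26) = -66015 - 53*71 = -66015 - 3763 = -69778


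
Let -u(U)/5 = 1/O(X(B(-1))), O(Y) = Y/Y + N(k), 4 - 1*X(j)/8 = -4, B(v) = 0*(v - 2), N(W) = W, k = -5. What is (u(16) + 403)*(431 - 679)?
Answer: -100254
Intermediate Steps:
B(v) = 0 (B(v) = 0*(-2 + v) = 0)
X(j) = 64 (X(j) = 32 - 8*(-4) = 32 + 32 = 64)
O(Y) = -4 (O(Y) = Y/Y - 5 = 1 - 5 = -4)
u(U) = 5/4 (u(U) = -5/(-4) = -5*(-¼) = 5/4)
(u(16) + 403)*(431 - 679) = (5/4 + 403)*(431 - 679) = (1617/4)*(-248) = -100254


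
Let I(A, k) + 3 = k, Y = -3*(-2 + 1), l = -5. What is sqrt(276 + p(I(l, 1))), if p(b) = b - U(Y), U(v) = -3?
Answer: sqrt(277) ≈ 16.643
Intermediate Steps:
Y = 3 (Y = -3*(-1) = 3)
I(A, k) = -3 + k
p(b) = 3 + b (p(b) = b - 1*(-3) = b + 3 = 3 + b)
sqrt(276 + p(I(l, 1))) = sqrt(276 + (3 + (-3 + 1))) = sqrt(276 + (3 - 2)) = sqrt(276 + 1) = sqrt(277)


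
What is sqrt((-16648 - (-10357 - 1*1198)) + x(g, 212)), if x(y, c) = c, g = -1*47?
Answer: I*sqrt(4881) ≈ 69.864*I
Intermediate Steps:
g = -47
sqrt((-16648 - (-10357 - 1*1198)) + x(g, 212)) = sqrt((-16648 - (-10357 - 1*1198)) + 212) = sqrt((-16648 - (-10357 - 1198)) + 212) = sqrt((-16648 - 1*(-11555)) + 212) = sqrt((-16648 + 11555) + 212) = sqrt(-5093 + 212) = sqrt(-4881) = I*sqrt(4881)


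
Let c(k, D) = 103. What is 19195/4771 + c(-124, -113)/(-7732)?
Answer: 147924327/36889372 ≈ 4.0099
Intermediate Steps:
19195/4771 + c(-124, -113)/(-7732) = 19195/4771 + 103/(-7732) = 19195*(1/4771) + 103*(-1/7732) = 19195/4771 - 103/7732 = 147924327/36889372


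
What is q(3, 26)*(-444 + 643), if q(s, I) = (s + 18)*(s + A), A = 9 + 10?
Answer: 91938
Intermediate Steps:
A = 19
q(s, I) = (18 + s)*(19 + s) (q(s, I) = (s + 18)*(s + 19) = (18 + s)*(19 + s))
q(3, 26)*(-444 + 643) = (342 + 3² + 37*3)*(-444 + 643) = (342 + 9 + 111)*199 = 462*199 = 91938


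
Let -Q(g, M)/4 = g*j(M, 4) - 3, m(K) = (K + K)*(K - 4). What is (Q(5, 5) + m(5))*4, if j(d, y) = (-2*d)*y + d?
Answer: 2888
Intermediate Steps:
j(d, y) = d - 2*d*y (j(d, y) = -2*d*y + d = d - 2*d*y)
m(K) = 2*K*(-4 + K) (m(K) = (2*K)*(-4 + K) = 2*K*(-4 + K))
Q(g, M) = 12 + 28*M*g (Q(g, M) = -4*(g*(M*(1 - 2*4)) - 3) = -4*(g*(M*(1 - 8)) - 3) = -4*(g*(M*(-7)) - 3) = -4*(g*(-7*M) - 3) = -4*(-7*M*g - 3) = -4*(-3 - 7*M*g) = 12 + 28*M*g)
(Q(5, 5) + m(5))*4 = ((12 + 28*5*5) + 2*5*(-4 + 5))*4 = ((12 + 700) + 2*5*1)*4 = (712 + 10)*4 = 722*4 = 2888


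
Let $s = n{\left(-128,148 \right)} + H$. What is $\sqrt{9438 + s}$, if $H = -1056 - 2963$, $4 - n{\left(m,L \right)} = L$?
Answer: $5 \sqrt{211} \approx 72.629$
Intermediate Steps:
$n{\left(m,L \right)} = 4 - L$
$H = -4019$
$s = -4163$ ($s = \left(4 - 148\right) - 4019 = -144 - 4019 = -4163$)
$\sqrt{9438 + s} = \sqrt{9438 - 4163} = \sqrt{5275} = 5 \sqrt{211}$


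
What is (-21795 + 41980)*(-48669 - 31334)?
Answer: -1614860555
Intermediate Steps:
(-21795 + 41980)*(-48669 - 31334) = 20185*(-80003) = -1614860555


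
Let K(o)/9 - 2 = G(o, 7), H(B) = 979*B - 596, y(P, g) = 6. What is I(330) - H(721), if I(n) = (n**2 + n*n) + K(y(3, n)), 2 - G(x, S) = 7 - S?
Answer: -487427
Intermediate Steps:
G(x, S) = -5 + S (G(x, S) = 2 - (7 - S) = 2 + (-7 + S) = -5 + S)
H(B) = -596 + 979*B
K(o) = 36 (K(o) = 18 + 9*(-5 + 7) = 18 + 9*2 = 18 + 18 = 36)
I(n) = 36 + 2*n**2 (I(n) = (n**2 + n*n) + 36 = (n**2 + n**2) + 36 = 2*n**2 + 36 = 36 + 2*n**2)
I(330) - H(721) = (36 + 2*330**2) - (-596 + 979*721) = (36 + 2*108900) - (-596 + 705859) = (36 + 217800) - 1*705263 = 217836 - 705263 = -487427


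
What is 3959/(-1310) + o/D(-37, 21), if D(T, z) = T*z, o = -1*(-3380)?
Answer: -7503943/1017870 ≈ -7.3722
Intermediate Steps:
o = 3380
3959/(-1310) + o/D(-37, 21) = 3959/(-1310) + 3380/((-37*21)) = 3959*(-1/1310) + 3380/(-777) = -3959/1310 + 3380*(-1/777) = -3959/1310 - 3380/777 = -7503943/1017870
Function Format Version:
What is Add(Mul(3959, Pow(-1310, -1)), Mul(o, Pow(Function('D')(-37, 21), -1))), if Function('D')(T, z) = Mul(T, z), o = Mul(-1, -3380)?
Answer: Rational(-7503943, 1017870) ≈ -7.3722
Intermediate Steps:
o = 3380
Add(Mul(3959, Pow(-1310, -1)), Mul(o, Pow(Function('D')(-37, 21), -1))) = Add(Mul(3959, Pow(-1310, -1)), Mul(3380, Pow(Mul(-37, 21), -1))) = Add(Mul(3959, Rational(-1, 1310)), Mul(3380, Pow(-777, -1))) = Add(Rational(-3959, 1310), Mul(3380, Rational(-1, 777))) = Add(Rational(-3959, 1310), Rational(-3380, 777)) = Rational(-7503943, 1017870)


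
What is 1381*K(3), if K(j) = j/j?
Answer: 1381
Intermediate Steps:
K(j) = 1
1381*K(3) = 1381*1 = 1381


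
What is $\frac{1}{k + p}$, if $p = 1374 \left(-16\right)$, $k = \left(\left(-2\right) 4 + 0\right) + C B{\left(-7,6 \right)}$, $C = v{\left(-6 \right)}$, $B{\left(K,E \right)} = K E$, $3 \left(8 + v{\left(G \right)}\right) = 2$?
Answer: $- \frac{1}{21684} \approx -4.6117 \cdot 10^{-5}$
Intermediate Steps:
$v{\left(G \right)} = - \frac{22}{3}$ ($v{\left(G \right)} = -8 + \frac{1}{3} \cdot 2 = -8 + \frac{2}{3} = - \frac{22}{3}$)
$B{\left(K,E \right)} = E K$
$C = - \frac{22}{3} \approx -7.3333$
$k = 300$ ($k = \left(\left(-2\right) 4 + 0\right) - \frac{22 \cdot 6 \left(-7\right)}{3} = \left(-8 + 0\right) - -308 = -8 + 308 = 300$)
$p = -21984$
$\frac{1}{k + p} = \frac{1}{300 - 21984} = \frac{1}{-21684} = - \frac{1}{21684}$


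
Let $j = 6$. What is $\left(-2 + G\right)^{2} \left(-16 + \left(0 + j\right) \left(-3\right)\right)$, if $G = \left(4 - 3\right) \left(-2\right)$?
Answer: $-544$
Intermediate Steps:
$G = -2$ ($G = 1 \left(-2\right) = -2$)
$\left(-2 + G\right)^{2} \left(-16 + \left(0 + j\right) \left(-3\right)\right) = \left(-2 - 2\right)^{2} \left(-16 + \left(0 + 6\right) \left(-3\right)\right) = \left(-4\right)^{2} \left(-16 + 6 \left(-3\right)\right) = 16 \left(-16 - 18\right) = 16 \left(-34\right) = -544$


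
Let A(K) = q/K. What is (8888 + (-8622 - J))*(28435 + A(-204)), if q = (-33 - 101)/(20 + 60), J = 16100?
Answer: -612326291213/1360 ≈ -4.5024e+8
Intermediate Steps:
q = -67/40 (q = -134/80 = -134*1/80 = -67/40 ≈ -1.6750)
A(K) = -67/(40*K)
(8888 + (-8622 - J))*(28435 + A(-204)) = (8888 + (-8622 - 1*16100))*(28435 - 67/40/(-204)) = (8888 + (-8622 - 16100))*(28435 - 67/40*(-1/204)) = (8888 - 24722)*(28435 + 67/8160) = -15834*232029667/8160 = -612326291213/1360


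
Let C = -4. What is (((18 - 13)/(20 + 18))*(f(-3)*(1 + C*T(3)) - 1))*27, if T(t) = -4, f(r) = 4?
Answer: 9045/38 ≈ 238.03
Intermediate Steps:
(((18 - 13)/(20 + 18))*(f(-3)*(1 + C*T(3)) - 1))*27 = (((18 - 13)/(20 + 18))*(4*(1 - 4*(-4)) - 1))*27 = ((5/38)*(4*(1 + 16) - 1))*27 = ((5*(1/38))*(4*17 - 1))*27 = (5*(68 - 1)/38)*27 = ((5/38)*67)*27 = (335/38)*27 = 9045/38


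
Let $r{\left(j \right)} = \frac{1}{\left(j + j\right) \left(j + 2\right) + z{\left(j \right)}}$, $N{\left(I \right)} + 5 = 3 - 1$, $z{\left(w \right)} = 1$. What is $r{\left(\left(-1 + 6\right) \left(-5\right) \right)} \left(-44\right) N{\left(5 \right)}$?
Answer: $\frac{132}{1151} \approx 0.11468$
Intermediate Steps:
$N{\left(I \right)} = -3$ ($N{\left(I \right)} = -5 + \left(3 - 1\right) = -5 + 2 = -3$)
$r{\left(j \right)} = \frac{1}{1 + 2 j \left(2 + j\right)}$ ($r{\left(j \right)} = \frac{1}{\left(j + j\right) \left(j + 2\right) + 1} = \frac{1}{2 j \left(2 + j\right) + 1} = \frac{1}{1 + 2 j \left(2 + j\right)}$)
$r{\left(\left(-1 + 6\right) \left(-5\right) \right)} \left(-44\right) N{\left(5 \right)} = \frac{1}{1 + 2 \left(\left(-1 + 6\right) \left(-5\right)\right)^{2} + 4 \left(-1 + 6\right) \left(-5\right)} \left(-44\right) \left(-3\right) = \frac{1}{1 + 2 \left(5 \left(-5\right)\right)^{2} + 4 \cdot 5 \left(-5\right)} \left(-44\right) \left(-3\right) = \frac{1}{1 + 2 \left(-25\right)^{2} + 4 \left(-25\right)} \left(-44\right) \left(-3\right) = \frac{1}{1 + 2 \cdot 625 - 100} \left(-44\right) \left(-3\right) = \frac{1}{1 + 1250 - 100} \left(-44\right) \left(-3\right) = \frac{1}{1151} \left(-44\right) \left(-3\right) = \left(- \frac{44}{1151}\right) \left(-3\right) = \frac{132}{1151}$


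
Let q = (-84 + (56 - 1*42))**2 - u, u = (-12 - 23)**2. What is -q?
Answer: -3675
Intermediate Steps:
u = 1225 (u = (-35)**2 = 1225)
q = 3675 (q = (-84 + (56 - 1*42))**2 - 1*1225 = (-84 + (56 - 42))**2 - 1225 = (-84 + 14)**2 - 1225 = (-70)**2 - 1225 = 4900 - 1225 = 3675)
-q = -1*3675 = -3675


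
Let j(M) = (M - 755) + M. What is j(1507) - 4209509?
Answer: -4207250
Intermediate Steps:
j(M) = -755 + 2*M (j(M) = (-755 + M) + M = -755 + 2*M)
j(1507) - 4209509 = (-755 + 2*1507) - 4209509 = (-755 + 3014) - 4209509 = 2259 - 4209509 = -4207250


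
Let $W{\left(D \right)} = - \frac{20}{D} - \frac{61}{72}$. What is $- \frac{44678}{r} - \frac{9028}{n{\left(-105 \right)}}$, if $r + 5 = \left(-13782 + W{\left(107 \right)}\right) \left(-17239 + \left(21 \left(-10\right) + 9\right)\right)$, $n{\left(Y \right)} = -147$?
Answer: $\frac{2089814925342622}{34027882559895} \approx 61.415$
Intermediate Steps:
$W{\left(D \right)} = - \frac{61}{72} - \frac{20}{D}$ ($W{\left(D \right)} = - \frac{20}{D} - \frac{61}{72} = - \frac{61}{72} - \frac{20}{D}$)
$r = \frac{231482194285}{963}$ ($r = -5 + \left(-13782 - \left(\frac{61}{72} + \frac{20}{107}\right)\right) \left(-17239 + \left(21 \left(-10\right) + 9\right)\right) = -5 + \left(-13782 - \frac{7967}{7704}\right) \left(-17239 + \left(-210 + 9\right)\right) = -5 + \left(-13782 - \frac{7967}{7704}\right) \left(-17239 - 201\right) = -5 + \left(-13782 - \frac{7967}{7704}\right) \left(-17440\right) = -5 - - \frac{231482199100}{963} = -5 + \frac{231482199100}{963} = \frac{231482194285}{963} \approx 2.4038 \cdot 10^{8}$)
$- \frac{44678}{r} - \frac{9028}{n{\left(-105 \right)}} = - \frac{44678}{\frac{231482194285}{963}} - \frac{9028}{-147} = \left(-44678\right) \frac{963}{231482194285} - - \frac{9028}{147} = - \frac{43024914}{231482194285} + \frac{9028}{147} = \frac{2089814925342622}{34027882559895}$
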